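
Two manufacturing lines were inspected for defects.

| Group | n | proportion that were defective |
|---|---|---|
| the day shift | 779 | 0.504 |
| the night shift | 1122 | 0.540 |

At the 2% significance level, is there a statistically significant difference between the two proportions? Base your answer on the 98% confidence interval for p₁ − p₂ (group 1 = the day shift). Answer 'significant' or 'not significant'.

not significant

SE₁ = √(p̂₁(1−p̂₁)/n₁) = √(0.5040·0.4960/779) = 0.01791; SE₂ = √(0.5400·0.4600/1122) = 0.01488.
Independent samples: SE of the difference = √(SE₁² + SE₂²) = √(0.0003207681 + 0.0002214144) = 0.02328.
z* for 98% confidence is 2.326, so the margin of error is 2.326 × 0.02328 = 0.05415.
Point estimate p̂₁ − p̂₂ = 0.5040 − 0.5400 = -0.0360.
-0.0360 ± 0.05415 → (-0.09015, 0.01815).
The interval (-0.09015, 0.01815) contains 0, so the difference is not significant.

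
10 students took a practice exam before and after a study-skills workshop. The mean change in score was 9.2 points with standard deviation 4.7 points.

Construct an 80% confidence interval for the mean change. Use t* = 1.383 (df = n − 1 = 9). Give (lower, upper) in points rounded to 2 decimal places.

(7.14, 11.26)

Paired design: SE = s_d/√n = 4.7/√10 = 1.4863.
t* = 1.383; margin of error = 1.383 × 1.4863 = 2.0556.
9.2 ± 2.0556 → (7.14, 11.26).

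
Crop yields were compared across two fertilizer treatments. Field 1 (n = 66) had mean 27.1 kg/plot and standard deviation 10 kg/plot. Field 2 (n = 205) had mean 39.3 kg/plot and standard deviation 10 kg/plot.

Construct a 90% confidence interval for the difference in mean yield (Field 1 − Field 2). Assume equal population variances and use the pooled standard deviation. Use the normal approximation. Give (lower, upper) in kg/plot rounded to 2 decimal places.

(-14.53, -9.87)

Pooled variance s_p² = [65·10² + 204·10²] / (66+205−2) = 100.0000, so s_p = 10.0000.
SE_diff = s_p·√(1/n₁ + 1/n₂) = 10.0000·√(1/66 + 1/205) = 1.4153.
z* = 1.645; margin = 1.645 × 1.4153 = 2.3282.
Difference = 27.1 − 39.3 = -12.2000.
-12.2000 ± 2.3282 → (-14.53, -9.87).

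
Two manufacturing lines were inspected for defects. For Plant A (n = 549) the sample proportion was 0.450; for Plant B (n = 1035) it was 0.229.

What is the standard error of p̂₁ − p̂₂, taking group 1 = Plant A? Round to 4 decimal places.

The two standard errors are √(0.4500×0.5500/549) = 0.02123 and √(0.2290×0.7710/1035) = 0.01306.
Because the samples are independent, SE_diff = √(0.02123² + 0.01306²) = 0.02493.

0.0249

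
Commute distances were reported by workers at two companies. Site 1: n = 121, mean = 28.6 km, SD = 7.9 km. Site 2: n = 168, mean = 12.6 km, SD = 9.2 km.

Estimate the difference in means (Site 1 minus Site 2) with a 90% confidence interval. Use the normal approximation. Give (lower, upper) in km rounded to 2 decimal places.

(14.34, 17.66)

Per-group SEs: s₁/√n₁ = 7.9/√121 = 0.7182, s₂/√n₂ = 9.2/√168 = 0.7098.
Unpooled SE of the difference: √(0.51581124 + 0.50381604) = 1.0098.
Margin of error = z* · SE = 1.645 × 1.0098 = 1.6611.
x̄₁ − x̄₂ = 28.6 − 12.6 = 16.0000.
CI: 16.0000 ± 1.6611 = (14.34, 17.66).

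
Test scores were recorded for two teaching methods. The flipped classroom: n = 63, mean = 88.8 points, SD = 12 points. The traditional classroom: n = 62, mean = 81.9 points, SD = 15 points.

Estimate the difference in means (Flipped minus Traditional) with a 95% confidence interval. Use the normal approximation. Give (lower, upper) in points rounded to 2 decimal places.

Standard errors of each mean: 12/√63 = 1.5119 and 15/√62 = 1.9050.
SE(x̄₁ − x̄₂) = √(1.5119² + 1.9050²) = 2.4320 for independent samples with unequal variances.
With z* = 1.960, the margin is 1.960 × 2.4320 = 4.7667.
x̄₁ − x̄₂ = 88.8 − 81.9 = 6.9000; the interval is 6.9000 ± 4.7667 = (2.13, 11.67).

(2.13, 11.67)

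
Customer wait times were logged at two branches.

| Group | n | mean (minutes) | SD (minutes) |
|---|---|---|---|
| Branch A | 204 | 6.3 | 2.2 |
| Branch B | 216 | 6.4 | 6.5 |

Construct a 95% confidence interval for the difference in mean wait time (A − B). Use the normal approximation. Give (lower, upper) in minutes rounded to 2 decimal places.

(-1.02, 0.82)

Per-group SEs: s₁/√n₁ = 2.2/√204 = 0.1540, s₂/√n₂ = 6.5/√216 = 0.4423.
Unpooled SE of the difference: √(0.023716 + 0.19562929) = 0.4683.
Margin of error = z* · SE = 1.960 × 0.4683 = 0.9179.
x̄₁ − x̄₂ = 6.3 − 6.4 = -0.1000.
CI: -0.1000 ± 0.9179 = (-1.02, 0.82).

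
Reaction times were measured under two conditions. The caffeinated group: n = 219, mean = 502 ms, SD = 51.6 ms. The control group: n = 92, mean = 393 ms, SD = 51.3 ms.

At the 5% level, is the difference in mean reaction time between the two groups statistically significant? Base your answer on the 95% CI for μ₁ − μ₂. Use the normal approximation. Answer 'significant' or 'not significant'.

Per-group SEs: s₁/√n₁ = 51.6/√219 = 3.4868, s₂/√n₂ = 51.3/√92 = 5.3484.
Unpooled SE of the difference: √(12.15777424 + 28.60538256) = 6.3846.
Margin of error = z* · SE = 1.960 × 6.3846 = 12.5138.
x̄₁ − x̄₂ = 502 − 393 = 109.0000.
CI: 109.0000 ± 12.5138 = (96.4862, 121.5138).
The interval (96.4862, 121.5138) does not contain 0, so the difference is significant.

significant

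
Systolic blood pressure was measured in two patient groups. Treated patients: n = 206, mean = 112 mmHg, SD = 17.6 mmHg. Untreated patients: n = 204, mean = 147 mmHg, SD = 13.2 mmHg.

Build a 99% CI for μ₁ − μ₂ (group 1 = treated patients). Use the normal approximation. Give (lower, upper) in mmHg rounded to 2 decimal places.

(-38.96, -31.04)

SE₁ = s₁/√n₁ = 17.6/√206 = 1.2263; SE₂ = 13.2/√204 = 0.9242.
Independent samples, unequal variances: SE_diff = √(SE₁² + SE₂²) = √(1.50381169 + 0.85414564) = 1.5356.
z* = 2.576, so margin of error = 2.576 × 1.5356 = 3.9557.
Difference in means = 112 − 147 = -35.0000.
-35.0000 ± 3.9557 → (-38.96, -31.04).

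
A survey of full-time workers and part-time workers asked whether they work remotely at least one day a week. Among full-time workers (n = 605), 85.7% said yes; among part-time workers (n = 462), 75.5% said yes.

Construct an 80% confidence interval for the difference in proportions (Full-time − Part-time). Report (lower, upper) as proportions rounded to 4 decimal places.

SE₁ = √(p̂₁(1−p̂₁)/n₁) = √(0.8570·0.1430/605) = 0.01423; SE₂ = √(0.7550·0.2450/462) = 0.02001.
Independent samples: SE of the difference = √(SE₁² + SE₂²) = √(0.0002024929 + 0.0004004001) = 0.02455.
z* for 80% confidence is 1.282, so the margin of error is 1.282 × 0.02455 = 0.03147.
Point estimate p̂₁ − p̂₂ = 0.8570 − 0.7550 = 0.1020.
0.1020 ± 0.03147 → (0.0705, 0.1335).

(0.0705, 0.1335)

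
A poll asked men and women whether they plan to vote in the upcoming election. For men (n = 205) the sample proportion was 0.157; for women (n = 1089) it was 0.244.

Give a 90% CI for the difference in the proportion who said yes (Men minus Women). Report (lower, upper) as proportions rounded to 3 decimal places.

(-0.134, -0.040)

Each SE is √(p̂(1−p̂)/n): √(0.1570·0.8430/205) = 0.02541 and √(0.2440·0.7560/1089) = 0.01301.
SE(p̂₁ − p̂₂) = √(SE₁² + SE₂²) = √(0.0006456681 + 0.0001692601) = 0.02855, since the two samples are independent.
At 90% confidence z* = 1.645; margin = 1.645 × 0.02855 = 0.04696.
The difference is 0.1570 − 0.2440 = -0.0870, so the interval is -0.0870 ± 0.04696 = (-0.134, -0.040).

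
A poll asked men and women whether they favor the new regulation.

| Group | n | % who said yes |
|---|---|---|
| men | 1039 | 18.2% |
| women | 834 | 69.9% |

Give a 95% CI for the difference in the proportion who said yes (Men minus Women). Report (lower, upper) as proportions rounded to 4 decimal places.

(-0.5560, -0.4780)

Each SE is √(p̂(1−p̂)/n): √(0.1820·0.8180/1039) = 0.01197 and √(0.6990·0.3010/834) = 0.01588.
SE(p̂₁ − p̂₂) = √(SE₁² + SE₂²) = √(0.0001432809 + 0.0002521744) = 0.01989, since the two samples are independent.
At 95% confidence z* = 1.960; margin = 1.960 × 0.01989 = 0.03898.
The difference is 0.1820 − 0.6990 = -0.5170, so the interval is -0.5170 ± 0.03898 = (-0.5560, -0.4780).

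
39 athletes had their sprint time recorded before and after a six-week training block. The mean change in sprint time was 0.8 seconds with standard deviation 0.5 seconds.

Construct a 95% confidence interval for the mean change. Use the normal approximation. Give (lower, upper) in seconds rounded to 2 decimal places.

This is a matched-pairs design, so SE = s_d/√n = 0.5/√39 = 0.0801.
Margin = 1.960 × 0.0801 = 0.1570; the interval is 0.8 ± 0.1570 = (0.64, 0.96).

(0.64, 0.96)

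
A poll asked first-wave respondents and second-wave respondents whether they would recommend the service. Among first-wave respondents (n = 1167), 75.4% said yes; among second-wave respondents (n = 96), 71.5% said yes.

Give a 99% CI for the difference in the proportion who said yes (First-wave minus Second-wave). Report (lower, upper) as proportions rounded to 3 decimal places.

Each SE is √(p̂(1−p̂)/n): √(0.7540·0.2460/1167) = 0.01261 and √(0.7150·0.2850/96) = 0.04607.
SE(p̂₁ − p̂₂) = √(SE₁² + SE₂²) = √(0.0001590121 + 0.0021224449) = 0.04776, since the two samples are independent.
At 99% confidence z* = 2.576; margin = 2.576 × 0.04776 = 0.12303.
The difference is 0.7540 − 0.7150 = 0.0390, so the interval is 0.0390 ± 0.12303 = (-0.084, 0.162).

(-0.084, 0.162)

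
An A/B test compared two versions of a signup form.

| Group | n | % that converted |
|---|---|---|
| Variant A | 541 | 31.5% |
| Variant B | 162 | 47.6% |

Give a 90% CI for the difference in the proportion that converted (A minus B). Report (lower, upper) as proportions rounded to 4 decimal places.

The two standard errors are √(0.3150×0.6850/541) = 0.01997 and √(0.4760×0.5240/162) = 0.03924.
Because the samples are independent, SE_diff = √(0.01997² + 0.03924²) = 0.04403.
Using z* = 1.645 for 90%, ME = 1.645 × 0.04403 = 0.07243.
p̂₁ − p̂₂ = -0.1610; interval -0.1610 ± 0.07243 gives (-0.2334, -0.0886).

(-0.2334, -0.0886)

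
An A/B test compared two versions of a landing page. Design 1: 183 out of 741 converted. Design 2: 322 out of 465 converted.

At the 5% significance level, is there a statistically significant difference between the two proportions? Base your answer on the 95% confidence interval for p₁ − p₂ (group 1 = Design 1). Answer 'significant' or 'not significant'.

p̂₁ = 183/741 = 0.2470 and p̂₂ = 322/465 = 0.6925.
SE₁ = √(p̂₁(1−p̂₁)/n₁) = √(0.2470·0.7530/741) = 0.01584; SE₂ = √(0.6925·0.3075/465) = 0.02140.
Independent samples: SE of the difference = √(SE₁² + SE₂²) = √(0.0002509056 + 0.00045796) = 0.02662.
z* for 95% confidence is 1.960, so the margin of error is 1.960 × 0.02662 = 0.05218.
Point estimate p̂₁ − p̂₂ = 0.2470 − 0.6925 = -0.4455.
-0.4455 ± 0.05218 → (-0.49768, -0.39332).
The interval (-0.49768, -0.39332) does not contain 0, so the difference is significant.

significant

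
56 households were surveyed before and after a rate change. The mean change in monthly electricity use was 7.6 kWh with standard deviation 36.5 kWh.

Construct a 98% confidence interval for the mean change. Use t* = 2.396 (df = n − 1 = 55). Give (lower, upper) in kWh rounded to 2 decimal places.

This is a matched-pairs design, so SE = s_d/√n = 36.5/√56 = 4.8775.
Margin = 2.396 × 4.8775 = 11.6865; the interval is 7.6 ± 11.6865 = (-4.09, 19.29).

(-4.09, 19.29)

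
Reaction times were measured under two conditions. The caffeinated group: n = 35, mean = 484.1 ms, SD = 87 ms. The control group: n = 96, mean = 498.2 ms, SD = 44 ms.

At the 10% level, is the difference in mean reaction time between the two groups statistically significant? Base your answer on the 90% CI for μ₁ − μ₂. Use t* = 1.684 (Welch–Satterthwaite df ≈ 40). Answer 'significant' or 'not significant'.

not significant

Per-group SEs: s₁/√n₁ = 87/√35 = 14.7057, s₂/√n₂ = 44/√96 = 4.4907.
Unpooled SE of the difference: √(216.25761249 + 20.16638649) = 15.3761.
Margin of error = t* · SE = 1.684 × 15.3761 = 25.8934.
x̄₁ − x̄₂ = 484.1 − 498.2 = -14.1000.
CI: -14.1000 ± 25.8934 = (-39.9934, 11.7934).
The interval (-39.9934, 11.7934) contains 0, so the difference is not significant.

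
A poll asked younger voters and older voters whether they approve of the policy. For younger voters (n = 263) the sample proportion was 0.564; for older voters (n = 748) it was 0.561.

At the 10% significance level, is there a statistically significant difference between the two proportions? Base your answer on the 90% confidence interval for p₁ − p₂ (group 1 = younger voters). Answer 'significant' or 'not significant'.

Each SE is √(p̂(1−p̂)/n): √(0.5640·0.4360/263) = 0.03058 and √(0.5610·0.4390/748) = 0.01815.
SE(p̂₁ − p̂₂) = √(SE₁² + SE₂²) = √(0.0009351364 + 0.0003294225) = 0.03556, since the two samples are independent.
At 90% confidence z* = 1.645; margin = 1.645 × 0.03556 = 0.05850.
The difference is 0.5640 − 0.5610 = 0.0030, so the interval is 0.0030 ± 0.05850 = (-0.05550, 0.06150).
The interval (-0.05550, 0.06150) contains 0, so the difference is not significant.

not significant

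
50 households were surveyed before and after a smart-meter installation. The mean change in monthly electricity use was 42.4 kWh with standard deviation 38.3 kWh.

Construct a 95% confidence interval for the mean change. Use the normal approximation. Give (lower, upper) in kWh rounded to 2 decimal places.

This is a matched-pairs design, so SE = s_d/√n = 38.3/√50 = 5.4164.
Margin = 1.960 × 5.4164 = 10.6161; the interval is 42.4 ± 10.6161 = (31.78, 53.02).

(31.78, 53.02)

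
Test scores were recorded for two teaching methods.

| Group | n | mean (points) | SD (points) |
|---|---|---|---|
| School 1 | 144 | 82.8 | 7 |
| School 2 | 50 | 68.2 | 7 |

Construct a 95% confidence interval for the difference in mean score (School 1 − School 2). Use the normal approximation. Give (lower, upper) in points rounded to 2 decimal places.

SE₁ = s₁/√n₁ = 7/√144 = 0.5833; SE₂ = 7/√50 = 0.9899.
Independent samples, unequal variances: SE_diff = √(SE₁² + SE₂²) = √(0.34023889 + 0.97990201) = 1.1490.
z* = 1.960, so margin of error = 1.960 × 1.1490 = 2.2520.
Difference in means = 82.8 − 68.2 = 14.6000.
14.6000 ± 2.2520 → (12.35, 16.85).

(12.35, 16.85)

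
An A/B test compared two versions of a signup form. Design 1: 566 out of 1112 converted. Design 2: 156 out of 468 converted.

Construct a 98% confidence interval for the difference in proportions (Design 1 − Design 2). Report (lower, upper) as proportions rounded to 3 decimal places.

(0.114, 0.237)

Sample proportions: 566/1112 = 0.5090, 156/468 = 0.3333.
Each SE is √(p̂(1−p̂)/n): √(0.5090·0.4910/1112) = 0.01499 and √(0.3333·0.6667/468) = 0.02179.
SE(p̂₁ − p̂₂) = √(SE₁² + SE₂²) = √(0.0002247001 + 0.0004748041) = 0.02645, since the two samples are independent.
At 98% confidence z* = 2.326; margin = 2.326 × 0.02645 = 0.06152.
The difference is 0.5090 − 0.3333 = 0.1757, so the interval is 0.1757 ± 0.06152 = (0.114, 0.237).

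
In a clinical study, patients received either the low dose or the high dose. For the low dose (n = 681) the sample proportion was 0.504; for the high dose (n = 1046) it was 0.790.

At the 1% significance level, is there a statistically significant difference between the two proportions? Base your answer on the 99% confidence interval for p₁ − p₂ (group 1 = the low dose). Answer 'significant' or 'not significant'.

significant

The two standard errors are √(0.5040×0.4960/681) = 0.01916 and √(0.7900×0.2100/1046) = 0.01259.
Because the samples are independent, SE_diff = √(0.01916² + 0.01259²) = 0.02293.
Using z* = 2.576 for 99%, ME = 2.576 × 0.02293 = 0.05907.
p̂₁ − p̂₂ = -0.2860; interval -0.2860 ± 0.05907 gives (-0.34507, -0.22693).
The interval (-0.34507, -0.22693) does not contain 0, so the difference is significant.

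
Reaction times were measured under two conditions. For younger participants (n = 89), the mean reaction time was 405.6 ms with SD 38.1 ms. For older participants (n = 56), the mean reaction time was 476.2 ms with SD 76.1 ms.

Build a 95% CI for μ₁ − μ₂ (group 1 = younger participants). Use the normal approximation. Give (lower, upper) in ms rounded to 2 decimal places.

(-92.05, -49.15)

Standard errors of each mean: 38.1/√89 = 4.0386 and 76.1/√56 = 10.1693.
SE(x̄₁ − x̄₂) = √(4.0386² + 10.1693²) = 10.9419 for independent samples with unequal variances.
With z* = 1.960, the margin is 1.960 × 10.9419 = 21.4461.
x̄₁ − x̄₂ = 405.6 − 476.2 = -70.6000; the interval is -70.6000 ± 21.4461 = (-92.05, -49.15).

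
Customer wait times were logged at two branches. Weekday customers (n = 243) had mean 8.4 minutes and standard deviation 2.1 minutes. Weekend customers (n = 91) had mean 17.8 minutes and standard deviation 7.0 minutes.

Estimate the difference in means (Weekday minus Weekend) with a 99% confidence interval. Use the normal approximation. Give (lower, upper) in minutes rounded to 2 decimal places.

SE₁ = s₁/√n₁ = 2.1/√243 = 0.1347; SE₂ = 7.0/√91 = 0.7338.
Independent samples, unequal variances: SE_diff = √(SE₁² + SE₂²) = √(0.01814409 + 0.53846244) = 0.7461.
z* = 2.576, so margin of error = 2.576 × 0.7461 = 1.9220.
Difference in means = 8.4 − 17.8 = -9.4000.
-9.4000 ± 1.9220 → (-11.32, -7.48).

(-11.32, -7.48)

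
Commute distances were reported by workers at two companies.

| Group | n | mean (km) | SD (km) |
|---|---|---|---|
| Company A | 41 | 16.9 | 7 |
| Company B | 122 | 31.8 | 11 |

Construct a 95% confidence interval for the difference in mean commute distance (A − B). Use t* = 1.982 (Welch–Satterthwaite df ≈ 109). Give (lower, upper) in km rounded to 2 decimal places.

SE₁ = s₁/√n₁ = 7/√41 = 1.0932; SE₂ = 11/√122 = 0.9959.
Independent samples, unequal variances: SE_diff = √(SE₁² + SE₂²) = √(1.19508624 + 0.99181681) = 1.4788.
t* = 1.982, so margin of error = 1.982 × 1.4788 = 2.9310.
Difference in means = 16.9 − 31.8 = -14.9000.
-14.9000 ± 2.9310 → (-17.83, -11.97).

(-17.83, -11.97)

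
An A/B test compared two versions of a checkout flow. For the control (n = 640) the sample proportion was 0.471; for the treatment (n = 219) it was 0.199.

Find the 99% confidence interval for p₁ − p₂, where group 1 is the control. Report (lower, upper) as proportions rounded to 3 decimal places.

SE₁ = √(p̂₁(1−p̂₁)/n₁) = √(0.4710·0.5290/640) = 0.01973; SE₂ = √(0.1990·0.8010/219) = 0.02698.
Independent samples: SE of the difference = √(SE₁² + SE₂²) = √(0.0003892729 + 0.0007279204) = 0.03342.
z* for 99% confidence is 2.576, so the margin of error is 2.576 × 0.03342 = 0.08609.
Point estimate p̂₁ − p̂₂ = 0.4710 − 0.1990 = 0.2720.
0.2720 ± 0.08609 → (0.186, 0.358).

(0.186, 0.358)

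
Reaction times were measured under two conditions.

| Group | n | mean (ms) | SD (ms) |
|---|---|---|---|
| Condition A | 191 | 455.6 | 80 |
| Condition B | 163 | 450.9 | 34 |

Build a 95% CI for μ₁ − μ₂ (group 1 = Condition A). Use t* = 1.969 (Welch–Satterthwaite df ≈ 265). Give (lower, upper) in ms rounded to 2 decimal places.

Per-group SEs: s₁/√n₁ = 80/√191 = 5.7886, s₂/√n₂ = 34/√163 = 2.6631.
Unpooled SE of the difference: √(33.50788996 + 7.09210161) = 6.3718.
Margin of error = t* · SE = 1.969 × 6.3718 = 12.5461.
x̄₁ − x̄₂ = 455.6 − 450.9 = 4.7000.
CI: 4.7000 ± 12.5461 = (-7.85, 17.25).

(-7.85, 17.25)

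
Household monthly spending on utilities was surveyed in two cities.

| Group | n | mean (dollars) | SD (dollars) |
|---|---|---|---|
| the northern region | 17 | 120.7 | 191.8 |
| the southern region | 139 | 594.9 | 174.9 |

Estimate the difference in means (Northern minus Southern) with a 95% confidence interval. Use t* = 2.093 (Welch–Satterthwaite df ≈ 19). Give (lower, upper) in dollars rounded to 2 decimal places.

SE₁ = s₁/√n₁ = 191.8/√17 = 46.5183; SE₂ = 174.9/√139 = 14.8348.
Independent samples, unequal variances: SE_diff = √(SE₁² + SE₂²) = √(2163.95223489 + 220.07129104) = 48.8265.
t* = 2.093, so margin of error = 2.093 × 48.8265 = 102.1939.
Difference in means = 120.7 − 594.9 = -474.2000.
-474.2000 ± 102.1939 → (-576.39, -372.01).

(-576.39, -372.01)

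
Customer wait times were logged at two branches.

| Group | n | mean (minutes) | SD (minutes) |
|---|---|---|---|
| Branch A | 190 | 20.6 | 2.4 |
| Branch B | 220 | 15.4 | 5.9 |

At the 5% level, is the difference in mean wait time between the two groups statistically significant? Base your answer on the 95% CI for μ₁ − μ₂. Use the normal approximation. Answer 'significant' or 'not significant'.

SE₁ = s₁/√n₁ = 2.4/√190 = 0.1741; SE₂ = 5.9/√220 = 0.3978.
Independent samples, unequal variances: SE_diff = √(SE₁² + SE₂²) = √(0.03031081 + 0.15824484) = 0.4342.
z* = 1.960, so margin of error = 1.960 × 0.4342 = 0.8510.
Difference in means = 20.6 − 15.4 = 5.2000.
5.2000 ± 0.8510 → (4.3490, 6.0510).
The interval (4.3490, 6.0510) does not contain 0, so the difference is significant.

significant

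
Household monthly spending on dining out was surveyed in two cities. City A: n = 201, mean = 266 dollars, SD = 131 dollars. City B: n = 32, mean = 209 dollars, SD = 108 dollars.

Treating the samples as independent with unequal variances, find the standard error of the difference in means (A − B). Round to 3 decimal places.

21.210

SE₁ = s₁/√n₁ = 131/√201 = 9.2400; SE₂ = 108/√32 = 19.0919.
Independent samples, unequal variances: SE_diff = √(SE₁² + SE₂²) = √(85.3776 + 364.50064561) = 21.2103.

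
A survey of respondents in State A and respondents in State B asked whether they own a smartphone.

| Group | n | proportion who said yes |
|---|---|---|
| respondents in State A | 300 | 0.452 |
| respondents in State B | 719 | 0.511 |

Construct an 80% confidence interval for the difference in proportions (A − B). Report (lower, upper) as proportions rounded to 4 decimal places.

(-0.1029, -0.0151)

The two standard errors are √(0.4520×0.5480/300) = 0.02873 and √(0.5110×0.4890/719) = 0.01864.
Because the samples are independent, SE_diff = √(0.02873² + 0.01864²) = 0.03425.
Using z* = 1.282 for 80%, ME = 1.282 × 0.03425 = 0.04391.
p̂₁ − p̂₂ = -0.0590; interval -0.0590 ± 0.04391 gives (-0.1029, -0.0151).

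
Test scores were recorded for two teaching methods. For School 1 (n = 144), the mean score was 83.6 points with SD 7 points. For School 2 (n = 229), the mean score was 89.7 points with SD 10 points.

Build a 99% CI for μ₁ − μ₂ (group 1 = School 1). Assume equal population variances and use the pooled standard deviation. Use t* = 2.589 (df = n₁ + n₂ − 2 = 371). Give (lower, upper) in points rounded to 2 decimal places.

s_p = √[((n₁−1)s₁² + (n₂−1)s₂²)/(n₁+n₂−2)] = √[(143·7² + 228·10²)/371] = 8.9634.
SE = 8.9634·√(1/144 + 1/229) = 0.9533.
With t* = 2.589, margin = 2.589 × 0.9533 = 2.4681.
x̄₁ − x̄₂ = 83.6 − 89.7 = -6.1000; interval -6.1000 ± 2.4681 = (-8.57, -3.63).

(-8.57, -3.63)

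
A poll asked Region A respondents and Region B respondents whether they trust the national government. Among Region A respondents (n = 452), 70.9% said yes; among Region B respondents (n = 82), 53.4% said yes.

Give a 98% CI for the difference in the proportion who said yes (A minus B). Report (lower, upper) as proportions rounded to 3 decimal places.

(0.038, 0.312)

The two standard errors are √(0.7090×0.2910/452) = 0.02136 and √(0.5340×0.4660/82) = 0.05509.
Because the samples are independent, SE_diff = √(0.02136² + 0.05509²) = 0.05909.
Using z* = 2.326 for 98%, ME = 2.326 × 0.05909 = 0.13744.
p̂₁ − p̂₂ = 0.1750; interval 0.1750 ± 0.13744 gives (0.038, 0.312).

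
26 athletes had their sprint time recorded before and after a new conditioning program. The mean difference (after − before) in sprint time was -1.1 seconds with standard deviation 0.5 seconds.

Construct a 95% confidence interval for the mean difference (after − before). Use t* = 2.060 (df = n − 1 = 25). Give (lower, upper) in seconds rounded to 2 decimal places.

This is a matched-pairs design, so SE = s_d/√n = 0.5/√26 = 0.0981.
Margin = 2.060 × 0.0981 = 0.2021; the interval is -1.1 ± 0.2021 = (-1.30, -0.90).

(-1.30, -0.90)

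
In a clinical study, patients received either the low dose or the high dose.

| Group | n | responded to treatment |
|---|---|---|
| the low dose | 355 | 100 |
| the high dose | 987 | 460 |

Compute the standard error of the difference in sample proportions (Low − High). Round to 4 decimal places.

0.0287

p̂₁ = 100/355 = 0.2817 and p̂₂ = 460/987 = 0.4661.
SE₁ = √(p̂₁(1−p̂₁)/n₁) = √(0.2817·0.7183/355) = 0.02387; SE₂ = √(0.4661·0.5339/987) = 0.01588.
Independent samples: SE of the difference = √(SE₁² + SE₂²) = √(0.0005697769 + 0.0002521744) = 0.02867.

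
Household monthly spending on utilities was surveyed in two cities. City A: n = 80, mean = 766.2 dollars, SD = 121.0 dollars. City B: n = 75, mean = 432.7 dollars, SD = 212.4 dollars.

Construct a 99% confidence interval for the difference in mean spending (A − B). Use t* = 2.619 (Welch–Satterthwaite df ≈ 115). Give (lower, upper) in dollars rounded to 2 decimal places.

(260.14, 406.86)

Standard errors of each mean: 121.0/√80 = 13.5282 and 212.4/√75 = 24.5258.
SE(x̄₁ − x̄₂) = √(13.5282² + 24.5258²) = 28.0094 for independent samples with unequal variances.
With t* = 2.619, the margin is 2.619 × 28.0094 = 73.3566.
x̄₁ − x̄₂ = 766.2 − 432.7 = 333.5000; the interval is 333.5000 ± 73.3566 = (260.14, 406.86).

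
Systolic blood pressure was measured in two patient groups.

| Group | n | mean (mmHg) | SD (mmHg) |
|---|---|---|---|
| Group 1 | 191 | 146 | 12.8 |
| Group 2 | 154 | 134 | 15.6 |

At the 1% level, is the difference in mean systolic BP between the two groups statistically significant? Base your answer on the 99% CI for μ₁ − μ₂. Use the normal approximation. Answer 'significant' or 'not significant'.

Standard errors of each mean: 12.8/√191 = 0.9262 and 15.6/√154 = 1.2571.
SE(x̄₁ − x̄₂) = √(0.9262² + 1.2571²) = 1.5615 for independent samples with unequal variances.
With z* = 2.576, the margin is 2.576 × 1.5615 = 4.0224.
x̄₁ − x̄₂ = 146 − 134 = 12.0000; the interval is 12.0000 ± 4.0224 = (7.9776, 16.0224).
The interval (7.9776, 16.0224) does not contain 0, so the difference is significant.

significant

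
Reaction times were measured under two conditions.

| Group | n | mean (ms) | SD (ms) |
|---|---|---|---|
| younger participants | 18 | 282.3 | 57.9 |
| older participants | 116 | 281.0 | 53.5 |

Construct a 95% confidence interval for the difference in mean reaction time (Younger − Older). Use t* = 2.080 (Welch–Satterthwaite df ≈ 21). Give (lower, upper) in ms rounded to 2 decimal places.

(-28.91, 31.51)

SE₁ = s₁/√n₁ = 57.9/√18 = 13.6472; SE₂ = 53.5/√116 = 4.9674.
Independent samples, unequal variances: SE_diff = √(SE₁² + SE₂²) = √(186.24606784 + 24.67506276) = 14.5231.
t* = 2.080, so margin of error = 2.080 × 14.5231 = 30.2080.
Difference in means = 282.3 − 281.0 = 1.3000.
1.3000 ± 30.2080 → (-28.91, 31.51).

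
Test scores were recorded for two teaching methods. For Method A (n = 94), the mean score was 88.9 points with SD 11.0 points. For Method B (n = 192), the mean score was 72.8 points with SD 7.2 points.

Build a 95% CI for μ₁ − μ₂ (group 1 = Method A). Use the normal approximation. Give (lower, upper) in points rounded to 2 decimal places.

(13.65, 18.55)

Standard errors of each mean: 11.0/√94 = 1.1346 and 7.2/√192 = 0.5196.
SE(x̄₁ − x̄₂) = √(1.1346² + 0.5196²) = 1.2479 for independent samples with unequal variances.
With z* = 1.960, the margin is 1.960 × 1.2479 = 2.4459.
x̄₁ − x̄₂ = 88.9 − 72.8 = 16.1000; the interval is 16.1000 ± 2.4459 = (13.65, 18.55).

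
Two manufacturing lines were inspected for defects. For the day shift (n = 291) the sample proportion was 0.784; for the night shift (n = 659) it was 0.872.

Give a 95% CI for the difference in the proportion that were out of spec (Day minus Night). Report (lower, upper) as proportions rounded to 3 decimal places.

Each SE is √(p̂(1−p̂)/n): √(0.7840·0.2160/291) = 0.02412 and √(0.8720·0.1280/659) = 0.01301.
SE(p̂₁ − p̂₂) = √(SE₁² + SE₂²) = √(0.0005817744 + 0.0001692601) = 0.02741, since the two samples are independent.
At 95% confidence z* = 1.960; margin = 1.960 × 0.02741 = 0.05372.
The difference is 0.7840 − 0.8720 = -0.0880, so the interval is -0.0880 ± 0.05372 = (-0.142, -0.034).

(-0.142, -0.034)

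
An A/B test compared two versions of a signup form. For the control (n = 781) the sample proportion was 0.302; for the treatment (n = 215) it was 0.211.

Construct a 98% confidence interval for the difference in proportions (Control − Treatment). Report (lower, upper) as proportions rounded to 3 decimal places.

The two standard errors are √(0.3020×0.6980/781) = 0.01643 and √(0.2110×0.7890/215) = 0.02783.
Because the samples are independent, SE_diff = √(0.01643² + 0.02783²) = 0.03232.
Using z* = 2.326 for 98%, ME = 2.326 × 0.03232 = 0.07518.
p̂₁ − p̂₂ = 0.0910; interval 0.0910 ± 0.07518 gives (0.016, 0.166).

(0.016, 0.166)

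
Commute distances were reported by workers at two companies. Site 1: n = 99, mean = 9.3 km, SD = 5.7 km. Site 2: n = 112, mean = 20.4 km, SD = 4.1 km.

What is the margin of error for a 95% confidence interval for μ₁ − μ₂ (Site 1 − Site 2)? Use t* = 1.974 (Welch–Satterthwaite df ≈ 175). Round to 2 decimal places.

Standard errors of each mean: 5.7/√99 = 0.5729 and 4.1/√112 = 0.3874.
SE(x̄₁ − x̄₂) = √(0.5729² + 0.3874²) = 0.6916 for independent samples with unequal variances.
With t* = 1.974, the margin is 1.974 × 0.6916 = 1.3652.

1.37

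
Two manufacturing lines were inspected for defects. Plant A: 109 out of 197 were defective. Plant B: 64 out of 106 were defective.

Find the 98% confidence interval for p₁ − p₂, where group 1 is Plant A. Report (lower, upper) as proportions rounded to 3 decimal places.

Sample proportions: 109/197 = 0.5533, 64/106 = 0.6038.
Each SE is √(p̂(1−p̂)/n): √(0.5533·0.4467/197) = 0.03542 and √(0.6038·0.3962/106) = 0.04751.
SE(p̂₁ − p̂₂) = √(SE₁² + SE₂²) = √(0.0012545764 + 0.0022572001) = 0.05926, since the two samples are independent.
At 98% confidence z* = 2.326; margin = 2.326 × 0.05926 = 0.13784.
The difference is 0.5533 − 0.6038 = -0.0505, so the interval is -0.0505 ± 0.13784 = (-0.188, 0.087).

(-0.188, 0.087)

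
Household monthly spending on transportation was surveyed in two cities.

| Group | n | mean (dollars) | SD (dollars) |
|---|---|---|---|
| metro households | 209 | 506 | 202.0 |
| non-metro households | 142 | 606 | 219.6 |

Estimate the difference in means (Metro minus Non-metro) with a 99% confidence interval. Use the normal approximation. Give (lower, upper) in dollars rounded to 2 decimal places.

(-159.57, -40.43)

Standard errors of each mean: 202.0/√209 = 13.9726 and 219.6/√142 = 18.4284.
SE(x̄₁ − x̄₂) = √(13.9726² + 18.4284²) = 23.1266 for independent samples with unequal variances.
With z* = 2.576, the margin is 2.576 × 23.1266 = 59.5741.
x̄₁ − x̄₂ = 506 − 606 = -100.0000; the interval is -100.0000 ± 59.5741 = (-159.57, -40.43).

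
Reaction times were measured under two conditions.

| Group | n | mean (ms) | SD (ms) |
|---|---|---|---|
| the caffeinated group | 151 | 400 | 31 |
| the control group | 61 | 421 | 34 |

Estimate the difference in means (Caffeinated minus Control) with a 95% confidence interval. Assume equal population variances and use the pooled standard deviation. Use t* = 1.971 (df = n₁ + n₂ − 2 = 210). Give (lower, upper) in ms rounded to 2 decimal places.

Pooled variance s_p² = [150·31² + 60·34²] / (151+61−2) = 1016.7143, so s_p = 31.8860.
SE_diff = s_p·√(1/n₁ + 1/n₂) = 31.8860·√(1/151 + 1/61) = 4.8374.
t* = 1.971; margin = 1.971 × 4.8374 = 9.5345.
Difference = 400 − 421 = -21.0000.
-21.0000 ± 9.5345 → (-30.53, -11.47).

(-30.53, -11.47)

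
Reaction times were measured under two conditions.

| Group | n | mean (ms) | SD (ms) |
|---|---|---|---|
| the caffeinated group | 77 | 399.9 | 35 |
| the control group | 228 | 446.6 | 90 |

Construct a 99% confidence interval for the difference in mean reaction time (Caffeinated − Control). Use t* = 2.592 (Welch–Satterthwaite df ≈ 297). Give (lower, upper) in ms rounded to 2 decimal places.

SE₁ = s₁/√n₁ = 35/√77 = 3.9886; SE₂ = 90/√228 = 5.9604.
Independent samples, unequal variances: SE_diff = √(SE₁² + SE₂²) = √(15.90892996 + 35.52636816) = 7.1718.
t* = 2.592, so margin of error = 2.592 × 7.1718 = 18.5893.
Difference in means = 399.9 − 446.6 = -46.7000.
-46.7000 ± 18.5893 → (-65.29, -28.11).

(-65.29, -28.11)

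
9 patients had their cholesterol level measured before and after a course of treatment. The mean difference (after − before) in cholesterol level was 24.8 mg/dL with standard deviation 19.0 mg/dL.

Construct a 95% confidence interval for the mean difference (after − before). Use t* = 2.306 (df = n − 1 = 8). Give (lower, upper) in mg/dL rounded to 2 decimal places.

(10.20, 39.40)

This is a matched-pairs design, so SE = s_d/√n = 19.0/√9 = 6.3333.
Margin = 2.306 × 6.3333 = 14.6046; the interval is 24.8 ± 14.6046 = (10.20, 39.40).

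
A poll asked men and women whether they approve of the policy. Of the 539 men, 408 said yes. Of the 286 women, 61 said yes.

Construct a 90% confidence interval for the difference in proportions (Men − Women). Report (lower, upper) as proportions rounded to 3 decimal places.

Sample proportions: 408/539 = 0.7570, 61/286 = 0.2133.
Each SE is √(p̂(1−p̂)/n): √(0.7570·0.2430/539) = 0.01847 and √(0.2133·0.7867/286) = 0.02422.
SE(p̂₁ − p̂₂) = √(SE₁² + SE₂²) = √(0.0003411409 + 0.0005866084) = 0.03046, since the two samples are independent.
At 90% confidence z* = 1.645; margin = 1.645 × 0.03046 = 0.05011.
The difference is 0.7570 − 0.2133 = 0.5437, so the interval is 0.5437 ± 0.05011 = (0.494, 0.594).

(0.494, 0.594)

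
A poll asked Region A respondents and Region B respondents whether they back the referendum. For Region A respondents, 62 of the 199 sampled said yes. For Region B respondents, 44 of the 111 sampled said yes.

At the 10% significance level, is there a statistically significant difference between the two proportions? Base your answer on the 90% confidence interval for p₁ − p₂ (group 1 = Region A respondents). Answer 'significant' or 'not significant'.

not significant

Sample proportions: 62/199 = 0.3116, 44/111 = 0.3964.
Each SE is √(p̂(1−p̂)/n): √(0.3116·0.6884/199) = 0.03283 and √(0.3964·0.6036/111) = 0.04643.
SE(p̂₁ − p̂₂) = √(SE₁² + SE₂²) = √(0.0010778089 + 0.0021557449) = 0.05686, since the two samples are independent.
At 90% confidence z* = 1.645; margin = 1.645 × 0.05686 = 0.09353.
The difference is 0.3116 − 0.3964 = -0.0848, so the interval is -0.0848 ± 0.09353 = (-0.17833, 0.00873).
The interval (-0.17833, 0.00873) contains 0, so the difference is not significant.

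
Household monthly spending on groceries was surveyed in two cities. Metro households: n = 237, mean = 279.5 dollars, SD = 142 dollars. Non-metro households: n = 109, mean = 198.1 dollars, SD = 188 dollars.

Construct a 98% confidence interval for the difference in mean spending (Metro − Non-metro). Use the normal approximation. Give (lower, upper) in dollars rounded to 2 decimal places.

SE₁ = s₁/√n₁ = 142/√237 = 9.2239; SE₂ = 188/√109 = 18.0071.
Independent samples, unequal variances: SE_diff = √(SE₁² + SE₂²) = √(85.08033121 + 324.25565041) = 20.2321.
z* = 2.326, so margin of error = 2.326 × 20.2321 = 47.0599.
Difference in means = 279.5 − 198.1 = 81.4000.
81.4000 ± 47.0599 → (34.34, 128.46).

(34.34, 128.46)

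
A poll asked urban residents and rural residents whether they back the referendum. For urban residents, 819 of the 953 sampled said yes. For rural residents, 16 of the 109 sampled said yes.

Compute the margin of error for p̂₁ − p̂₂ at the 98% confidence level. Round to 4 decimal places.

0.0831

First, p̂₁ = 819/953 = 0.8594; p̂₂ = 16/109 = 0.1468.
The two standard errors are √(0.8594×0.1406/953) = 0.01126 and √(0.1468×0.8532/109) = 0.03390.
Because the samples are independent, SE_diff = √(0.01126² + 0.03390²) = 0.03572.
Using z* = 2.326 for 98%, ME = 2.326 × 0.03572 = 0.08308.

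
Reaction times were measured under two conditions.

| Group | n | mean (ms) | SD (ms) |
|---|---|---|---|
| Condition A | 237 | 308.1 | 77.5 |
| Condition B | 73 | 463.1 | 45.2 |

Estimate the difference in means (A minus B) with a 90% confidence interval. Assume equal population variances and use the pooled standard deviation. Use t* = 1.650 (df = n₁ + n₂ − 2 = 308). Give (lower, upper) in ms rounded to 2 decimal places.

s_p = √[((n₁−1)s₁² + (n₂−1)s₂²)/(n₁+n₂−2)] = √[(236·77.5² + 72·45.2²)/308] = 71.2726.
SE = 71.2726·√(1/237 + 1/73) = 9.5404.
With t* = 1.650, margin = 1.650 × 9.5404 = 15.7417.
x̄₁ − x̄₂ = 308.1 − 463.1 = -155.0000; interval -155.0000 ± 15.7417 = (-170.74, -139.26).

(-170.74, -139.26)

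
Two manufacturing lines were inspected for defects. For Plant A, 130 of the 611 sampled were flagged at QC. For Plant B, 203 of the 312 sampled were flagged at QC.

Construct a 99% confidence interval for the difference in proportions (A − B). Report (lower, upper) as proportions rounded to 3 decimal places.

p̂₁ = 130/611 = 0.2128 and p̂₂ = 203/312 = 0.6506.
SE₁ = √(p̂₁(1−p̂₁)/n₁) = √(0.2128·0.7872/611) = 0.01656; SE₂ = √(0.6506·0.3494/312) = 0.02699.
Independent samples: SE of the difference = √(SE₁² + SE₂²) = √(0.0002742336 + 0.0007284601) = 0.03167.
z* for 99% confidence is 2.576, so the margin of error is 2.576 × 0.03167 = 0.08158.
Point estimate p̂₁ − p̂₂ = 0.2128 − 0.6506 = -0.4378.
-0.4378 ± 0.08158 → (-0.519, -0.356).

(-0.519, -0.356)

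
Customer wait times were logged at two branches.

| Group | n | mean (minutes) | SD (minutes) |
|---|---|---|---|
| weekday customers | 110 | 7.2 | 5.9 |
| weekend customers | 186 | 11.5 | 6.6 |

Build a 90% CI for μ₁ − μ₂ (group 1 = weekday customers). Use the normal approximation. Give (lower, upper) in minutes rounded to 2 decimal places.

Standard errors of each mean: 5.9/√110 = 0.5625 and 6.6/√186 = 0.4839.
SE(x̄₁ − x̄₂) = √(0.5625² + 0.4839²) = 0.7420 for independent samples with unequal variances.
With z* = 1.645, the margin is 1.645 × 0.7420 = 1.2206.
x̄₁ − x̄₂ = 7.2 − 11.5 = -4.3000; the interval is -4.3000 ± 1.2206 = (-5.52, -3.08).

(-5.52, -3.08)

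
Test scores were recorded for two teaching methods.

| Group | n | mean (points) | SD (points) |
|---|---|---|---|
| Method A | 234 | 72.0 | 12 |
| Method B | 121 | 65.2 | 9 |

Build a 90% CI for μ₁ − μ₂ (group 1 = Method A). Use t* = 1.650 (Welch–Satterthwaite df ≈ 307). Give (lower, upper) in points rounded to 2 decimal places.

(4.93, 8.67)

Per-group SEs: s₁/√n₁ = 12/√234 = 0.7845, s₂/√n₂ = 9/√121 = 0.8182.
Unpooled SE of the difference: √(0.61544025 + 0.66945124) = 1.1335.
Margin of error = t* · SE = 1.650 × 1.1335 = 1.8703.
x̄₁ − x̄₂ = 72.0 − 65.2 = 6.8000.
CI: 6.8000 ± 1.8703 = (4.93, 8.67).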